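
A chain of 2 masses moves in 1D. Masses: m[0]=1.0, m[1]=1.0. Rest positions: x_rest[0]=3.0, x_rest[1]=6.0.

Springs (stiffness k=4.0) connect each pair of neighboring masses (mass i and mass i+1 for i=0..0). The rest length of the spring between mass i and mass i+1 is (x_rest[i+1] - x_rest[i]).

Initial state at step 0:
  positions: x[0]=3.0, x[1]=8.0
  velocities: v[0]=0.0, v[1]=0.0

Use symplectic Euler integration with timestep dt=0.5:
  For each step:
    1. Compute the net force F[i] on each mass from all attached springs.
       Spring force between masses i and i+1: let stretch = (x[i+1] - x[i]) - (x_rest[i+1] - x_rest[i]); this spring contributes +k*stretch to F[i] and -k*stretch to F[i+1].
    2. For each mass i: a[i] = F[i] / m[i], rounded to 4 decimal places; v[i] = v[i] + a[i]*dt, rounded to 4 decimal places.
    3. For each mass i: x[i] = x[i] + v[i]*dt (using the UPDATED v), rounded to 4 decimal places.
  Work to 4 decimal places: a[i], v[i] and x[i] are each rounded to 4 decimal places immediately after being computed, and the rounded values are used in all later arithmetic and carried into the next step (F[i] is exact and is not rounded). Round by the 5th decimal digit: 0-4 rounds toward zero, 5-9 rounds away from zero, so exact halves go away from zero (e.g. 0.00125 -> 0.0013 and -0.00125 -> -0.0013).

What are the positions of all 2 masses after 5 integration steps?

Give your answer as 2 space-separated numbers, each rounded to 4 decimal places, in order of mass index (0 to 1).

Step 0: x=[3.0000 8.0000] v=[0.0000 0.0000]
Step 1: x=[5.0000 6.0000] v=[4.0000 -4.0000]
Step 2: x=[5.0000 6.0000] v=[0.0000 0.0000]
Step 3: x=[3.0000 8.0000] v=[-4.0000 4.0000]
Step 4: x=[3.0000 8.0000] v=[0.0000 0.0000]
Step 5: x=[5.0000 6.0000] v=[4.0000 -4.0000]

Answer: 5.0000 6.0000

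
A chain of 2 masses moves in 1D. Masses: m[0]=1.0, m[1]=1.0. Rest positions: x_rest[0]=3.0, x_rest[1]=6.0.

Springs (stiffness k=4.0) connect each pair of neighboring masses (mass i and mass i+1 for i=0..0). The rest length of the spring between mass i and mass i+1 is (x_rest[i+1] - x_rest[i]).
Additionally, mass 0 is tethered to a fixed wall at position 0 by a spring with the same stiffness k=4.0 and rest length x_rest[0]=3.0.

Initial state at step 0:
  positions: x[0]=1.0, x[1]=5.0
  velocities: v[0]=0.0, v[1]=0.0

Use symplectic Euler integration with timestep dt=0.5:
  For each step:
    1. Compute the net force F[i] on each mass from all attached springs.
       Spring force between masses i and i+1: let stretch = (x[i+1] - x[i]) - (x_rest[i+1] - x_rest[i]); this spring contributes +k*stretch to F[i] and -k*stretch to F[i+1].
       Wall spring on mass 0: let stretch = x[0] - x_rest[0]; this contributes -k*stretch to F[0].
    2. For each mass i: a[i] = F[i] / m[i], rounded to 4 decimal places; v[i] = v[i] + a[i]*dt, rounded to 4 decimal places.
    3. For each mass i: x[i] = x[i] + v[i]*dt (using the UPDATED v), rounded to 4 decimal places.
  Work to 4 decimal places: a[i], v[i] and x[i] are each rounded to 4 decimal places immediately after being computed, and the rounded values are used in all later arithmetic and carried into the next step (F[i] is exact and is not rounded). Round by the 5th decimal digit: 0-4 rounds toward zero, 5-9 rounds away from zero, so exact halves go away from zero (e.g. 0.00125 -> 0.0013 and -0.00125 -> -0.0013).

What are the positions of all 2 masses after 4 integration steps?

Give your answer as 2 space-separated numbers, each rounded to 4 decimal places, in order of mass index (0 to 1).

Step 0: x=[1.0000 5.0000] v=[0.0000 0.0000]
Step 1: x=[4.0000 4.0000] v=[6.0000 -2.0000]
Step 2: x=[3.0000 6.0000] v=[-2.0000 4.0000]
Step 3: x=[2.0000 8.0000] v=[-2.0000 4.0000]
Step 4: x=[5.0000 7.0000] v=[6.0000 -2.0000]

Answer: 5.0000 7.0000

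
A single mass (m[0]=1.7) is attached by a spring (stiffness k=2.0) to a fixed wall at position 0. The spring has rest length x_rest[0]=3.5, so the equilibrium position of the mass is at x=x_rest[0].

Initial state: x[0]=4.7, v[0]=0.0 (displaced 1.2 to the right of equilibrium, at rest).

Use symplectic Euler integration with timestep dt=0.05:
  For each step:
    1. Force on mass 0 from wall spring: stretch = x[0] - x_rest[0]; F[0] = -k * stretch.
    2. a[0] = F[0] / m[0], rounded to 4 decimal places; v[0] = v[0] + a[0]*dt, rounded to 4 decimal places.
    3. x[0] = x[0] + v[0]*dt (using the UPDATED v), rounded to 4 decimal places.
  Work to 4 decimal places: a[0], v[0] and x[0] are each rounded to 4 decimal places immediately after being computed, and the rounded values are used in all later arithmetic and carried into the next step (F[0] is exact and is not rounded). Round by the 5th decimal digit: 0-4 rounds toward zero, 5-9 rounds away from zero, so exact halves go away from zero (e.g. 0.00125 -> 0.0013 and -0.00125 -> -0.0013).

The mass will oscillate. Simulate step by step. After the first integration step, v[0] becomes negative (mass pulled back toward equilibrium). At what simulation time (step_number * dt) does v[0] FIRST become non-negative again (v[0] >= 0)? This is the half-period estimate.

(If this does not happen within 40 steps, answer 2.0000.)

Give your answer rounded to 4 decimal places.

Step 0: x=[4.7000] v=[0.0000]
Step 1: x=[4.6965] v=[-0.0706]
Step 2: x=[4.6895] v=[-0.1410]
Step 3: x=[4.6790] v=[-0.2110]
Step 4: x=[4.6650] v=[-0.2804]
Step 5: x=[4.6476] v=[-0.3489]
Step 6: x=[4.6268] v=[-0.4164]
Step 7: x=[4.6027] v=[-0.4827]
Step 8: x=[4.5753] v=[-0.5476]
Step 9: x=[4.5448] v=[-0.6109]
Step 10: x=[4.5112] v=[-0.6724]
Step 11: x=[4.4746] v=[-0.7319]
Step 12: x=[4.4351] v=[-0.7892]
Step 13: x=[4.3929] v=[-0.8442]
Step 14: x=[4.3481] v=[-0.8967]
Step 15: x=[4.3008] v=[-0.9466]
Step 16: x=[4.2511] v=[-0.9937]
Step 17: x=[4.1992] v=[-1.0379]
Step 18: x=[4.1453] v=[-1.0790]
Step 19: x=[4.0895] v=[-1.1170]
Step 20: x=[4.0319] v=[-1.1517]
Step 21: x=[3.9728] v=[-1.1830]
Step 22: x=[3.9123] v=[-1.2108]
Step 23: x=[3.8505] v=[-1.2351]
Step 24: x=[3.7877] v=[-1.2557]
Step 25: x=[3.7241] v=[-1.2726]
Step 26: x=[3.6598] v=[-1.2858]
Step 27: x=[3.5950] v=[-1.2952]
Step 28: x=[3.5300] v=[-1.3008]
Step 29: x=[3.4649] v=[-1.3026]
Step 30: x=[3.3999] v=[-1.3005]
Step 31: x=[3.3352] v=[-1.2946]
Step 32: x=[3.2710] v=[-1.2849]
Step 33: x=[3.2074] v=[-1.2714]
Step 34: x=[3.1447] v=[-1.2542]
Step 35: x=[3.0830] v=[-1.2333]
Step 36: x=[3.0226] v=[-1.2088]
Step 37: x=[2.9636] v=[-1.1807]
Step 38: x=[2.9061] v=[-1.1491]
Step 39: x=[2.8504] v=[-1.1142]
Step 40: x=[2.7966] v=[-1.0760]
v[0] did not become non-negative within 40 steps; using fallback time=2.0000

Answer: 2.0000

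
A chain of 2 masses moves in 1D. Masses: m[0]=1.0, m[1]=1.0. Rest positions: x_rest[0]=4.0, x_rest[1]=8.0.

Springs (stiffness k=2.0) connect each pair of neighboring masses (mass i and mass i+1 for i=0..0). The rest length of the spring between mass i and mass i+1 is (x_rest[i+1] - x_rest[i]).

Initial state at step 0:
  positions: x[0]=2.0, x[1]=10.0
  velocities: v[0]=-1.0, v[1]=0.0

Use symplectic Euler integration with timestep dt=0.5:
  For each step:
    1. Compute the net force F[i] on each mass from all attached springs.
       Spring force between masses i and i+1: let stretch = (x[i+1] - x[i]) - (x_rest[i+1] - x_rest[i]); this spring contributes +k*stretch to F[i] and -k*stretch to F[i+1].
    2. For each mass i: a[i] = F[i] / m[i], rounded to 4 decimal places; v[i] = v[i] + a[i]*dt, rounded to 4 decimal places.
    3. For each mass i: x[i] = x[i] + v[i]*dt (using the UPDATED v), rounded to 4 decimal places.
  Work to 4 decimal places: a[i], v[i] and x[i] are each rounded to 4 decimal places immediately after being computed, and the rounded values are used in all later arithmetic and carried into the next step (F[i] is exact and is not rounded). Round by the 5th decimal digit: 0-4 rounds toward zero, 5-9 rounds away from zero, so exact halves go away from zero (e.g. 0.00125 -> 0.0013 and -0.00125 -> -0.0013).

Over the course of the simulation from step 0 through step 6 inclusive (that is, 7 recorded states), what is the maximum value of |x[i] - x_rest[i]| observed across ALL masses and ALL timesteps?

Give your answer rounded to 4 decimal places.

Step 0: x=[2.0000 10.0000] v=[-1.0000 0.0000]
Step 1: x=[3.5000 8.0000] v=[3.0000 -4.0000]
Step 2: x=[5.2500 5.7500] v=[3.5000 -4.5000]
Step 3: x=[5.2500 5.2500] v=[0.0000 -1.0000]
Step 4: x=[3.2500 6.7500] v=[-4.0000 3.0000]
Step 5: x=[1.0000 8.5000] v=[-4.5000 3.5000]
Step 6: x=[0.5000 8.5000] v=[-1.0000 0.0000]
Max displacement = 3.5000

Answer: 3.5000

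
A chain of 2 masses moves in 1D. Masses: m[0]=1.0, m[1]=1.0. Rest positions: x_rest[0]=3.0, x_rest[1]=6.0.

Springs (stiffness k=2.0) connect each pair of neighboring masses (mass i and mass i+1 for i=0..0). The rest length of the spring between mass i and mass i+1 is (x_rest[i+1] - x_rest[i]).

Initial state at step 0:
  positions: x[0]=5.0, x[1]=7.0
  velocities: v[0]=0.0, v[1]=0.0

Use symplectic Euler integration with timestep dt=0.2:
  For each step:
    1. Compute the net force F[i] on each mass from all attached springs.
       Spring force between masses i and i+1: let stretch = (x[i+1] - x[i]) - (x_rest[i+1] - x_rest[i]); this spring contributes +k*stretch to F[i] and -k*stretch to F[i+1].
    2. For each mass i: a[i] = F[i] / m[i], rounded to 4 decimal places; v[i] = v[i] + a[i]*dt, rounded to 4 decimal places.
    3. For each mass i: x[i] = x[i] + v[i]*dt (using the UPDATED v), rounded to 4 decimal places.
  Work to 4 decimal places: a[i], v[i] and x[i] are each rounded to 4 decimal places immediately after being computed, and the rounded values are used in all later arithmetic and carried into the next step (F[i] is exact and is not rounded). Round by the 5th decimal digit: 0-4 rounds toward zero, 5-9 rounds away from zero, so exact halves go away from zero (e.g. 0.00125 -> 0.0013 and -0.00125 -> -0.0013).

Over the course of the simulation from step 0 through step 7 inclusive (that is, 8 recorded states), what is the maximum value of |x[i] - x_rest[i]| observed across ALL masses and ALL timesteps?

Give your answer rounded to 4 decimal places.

Answer: 2.0065

Derivation:
Step 0: x=[5.0000 7.0000] v=[0.0000 0.0000]
Step 1: x=[4.9200 7.0800] v=[-0.4000 0.4000]
Step 2: x=[4.7728 7.2272] v=[-0.7360 0.7360]
Step 3: x=[4.5820 7.4180] v=[-0.9542 0.9542]
Step 4: x=[4.3780 7.6220] v=[-1.0198 1.0198]
Step 5: x=[4.1936 7.8064] v=[-0.9222 0.9222]
Step 6: x=[4.0582 7.9418] v=[-0.6771 0.6771]
Step 7: x=[3.9935 8.0065] v=[-0.3237 0.3237]
Max displacement = 2.0065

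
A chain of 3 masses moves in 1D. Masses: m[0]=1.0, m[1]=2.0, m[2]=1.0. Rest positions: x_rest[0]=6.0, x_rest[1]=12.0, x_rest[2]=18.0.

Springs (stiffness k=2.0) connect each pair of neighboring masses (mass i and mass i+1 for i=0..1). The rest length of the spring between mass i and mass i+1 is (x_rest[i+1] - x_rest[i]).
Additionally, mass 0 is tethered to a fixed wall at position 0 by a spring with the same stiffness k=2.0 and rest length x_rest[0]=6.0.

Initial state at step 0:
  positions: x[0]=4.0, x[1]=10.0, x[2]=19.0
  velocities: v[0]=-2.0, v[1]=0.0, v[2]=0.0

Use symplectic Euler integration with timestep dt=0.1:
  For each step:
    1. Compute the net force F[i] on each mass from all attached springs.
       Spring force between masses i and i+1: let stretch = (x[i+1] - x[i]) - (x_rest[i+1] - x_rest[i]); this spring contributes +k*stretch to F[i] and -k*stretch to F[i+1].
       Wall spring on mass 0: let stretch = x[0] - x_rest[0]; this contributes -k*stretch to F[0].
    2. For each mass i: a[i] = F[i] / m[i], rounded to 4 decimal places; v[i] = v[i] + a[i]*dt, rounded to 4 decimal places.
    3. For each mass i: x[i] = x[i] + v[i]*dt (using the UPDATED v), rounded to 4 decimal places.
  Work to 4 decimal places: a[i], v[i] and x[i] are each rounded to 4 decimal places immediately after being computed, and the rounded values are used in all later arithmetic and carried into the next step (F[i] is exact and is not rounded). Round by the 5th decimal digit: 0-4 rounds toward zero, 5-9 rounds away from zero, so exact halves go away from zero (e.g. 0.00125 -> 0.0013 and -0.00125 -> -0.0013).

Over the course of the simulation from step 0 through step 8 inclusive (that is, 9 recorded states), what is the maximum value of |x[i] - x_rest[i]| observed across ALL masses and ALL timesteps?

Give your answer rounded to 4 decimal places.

Answer: 2.3369

Derivation:
Step 0: x=[4.0000 10.0000 19.0000] v=[-2.0000 0.0000 0.0000]
Step 1: x=[3.8400 10.0300 18.9400] v=[-1.6000 0.3000 -0.6000]
Step 2: x=[3.7270 10.0872 18.8218] v=[-1.1300 0.5720 -1.1820]
Step 3: x=[3.6667 10.1681 18.6489] v=[-0.6034 0.8094 -1.7289]
Step 4: x=[3.6631 10.2688 18.4264] v=[-0.0365 1.0073 -2.2251]
Step 5: x=[3.7183 10.3851 18.1607] v=[0.5520 1.1625 -2.6566]
Step 6: x=[3.8325 10.5124 17.8595] v=[1.1417 1.2734 -3.0117]
Step 7: x=[4.0036 10.6464 17.5314] v=[1.7112 1.3401 -3.2811]
Step 8: x=[4.2275 10.7828 17.1856] v=[2.2390 1.3643 -3.4581]
Max displacement = 2.3369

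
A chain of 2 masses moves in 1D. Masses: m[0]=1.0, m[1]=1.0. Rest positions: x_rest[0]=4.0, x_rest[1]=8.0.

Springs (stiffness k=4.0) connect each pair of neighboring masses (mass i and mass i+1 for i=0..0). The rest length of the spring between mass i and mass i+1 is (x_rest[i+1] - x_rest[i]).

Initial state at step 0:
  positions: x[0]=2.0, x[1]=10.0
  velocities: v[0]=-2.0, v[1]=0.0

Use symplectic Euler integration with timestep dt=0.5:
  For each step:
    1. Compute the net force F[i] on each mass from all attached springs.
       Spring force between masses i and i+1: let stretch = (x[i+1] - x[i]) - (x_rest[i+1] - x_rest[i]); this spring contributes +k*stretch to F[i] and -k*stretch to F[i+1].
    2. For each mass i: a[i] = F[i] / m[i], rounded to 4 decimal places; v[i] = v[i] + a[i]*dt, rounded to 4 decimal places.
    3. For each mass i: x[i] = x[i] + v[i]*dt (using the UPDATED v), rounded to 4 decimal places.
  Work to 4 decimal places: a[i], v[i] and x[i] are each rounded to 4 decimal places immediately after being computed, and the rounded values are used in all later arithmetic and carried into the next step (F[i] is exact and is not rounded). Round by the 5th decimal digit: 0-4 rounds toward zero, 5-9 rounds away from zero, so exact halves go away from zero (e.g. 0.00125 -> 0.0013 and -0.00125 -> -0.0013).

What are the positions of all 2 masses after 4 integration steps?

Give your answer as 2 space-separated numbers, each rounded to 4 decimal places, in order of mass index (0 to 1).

Answer: 0.0000 8.0000

Derivation:
Step 0: x=[2.0000 10.0000] v=[-2.0000 0.0000]
Step 1: x=[5.0000 6.0000] v=[6.0000 -8.0000]
Step 2: x=[5.0000 5.0000] v=[0.0000 -2.0000]
Step 3: x=[1.0000 8.0000] v=[-8.0000 6.0000]
Step 4: x=[0.0000 8.0000] v=[-2.0000 0.0000]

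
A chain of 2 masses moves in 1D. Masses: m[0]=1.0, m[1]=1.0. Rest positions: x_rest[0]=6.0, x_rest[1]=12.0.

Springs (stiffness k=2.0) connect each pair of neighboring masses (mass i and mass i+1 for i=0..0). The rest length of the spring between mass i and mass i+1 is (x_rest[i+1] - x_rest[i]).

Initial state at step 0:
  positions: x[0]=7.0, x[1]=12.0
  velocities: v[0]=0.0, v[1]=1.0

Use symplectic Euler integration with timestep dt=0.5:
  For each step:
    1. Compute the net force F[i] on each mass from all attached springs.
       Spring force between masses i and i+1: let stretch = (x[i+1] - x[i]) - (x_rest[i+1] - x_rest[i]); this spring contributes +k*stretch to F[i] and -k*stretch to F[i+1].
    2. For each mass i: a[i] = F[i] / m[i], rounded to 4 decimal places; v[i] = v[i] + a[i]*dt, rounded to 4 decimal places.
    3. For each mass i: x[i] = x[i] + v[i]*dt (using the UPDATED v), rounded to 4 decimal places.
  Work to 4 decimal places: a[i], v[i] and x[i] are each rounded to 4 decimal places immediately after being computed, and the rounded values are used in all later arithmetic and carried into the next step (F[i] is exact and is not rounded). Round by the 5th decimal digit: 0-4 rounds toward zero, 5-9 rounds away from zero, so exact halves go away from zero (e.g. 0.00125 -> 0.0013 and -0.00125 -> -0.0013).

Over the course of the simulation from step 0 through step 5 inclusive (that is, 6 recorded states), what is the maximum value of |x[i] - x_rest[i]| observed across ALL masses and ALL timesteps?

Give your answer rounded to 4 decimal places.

Step 0: x=[7.0000 12.0000] v=[0.0000 1.0000]
Step 1: x=[6.5000 13.0000] v=[-1.0000 2.0000]
Step 2: x=[6.2500 13.7500] v=[-0.5000 1.5000]
Step 3: x=[6.7500 13.7500] v=[1.0000 0.0000]
Step 4: x=[7.7500 13.2500] v=[2.0000 -1.0000]
Step 5: x=[8.5000 13.0000] v=[1.5000 -0.5000]
Max displacement = 2.5000

Answer: 2.5000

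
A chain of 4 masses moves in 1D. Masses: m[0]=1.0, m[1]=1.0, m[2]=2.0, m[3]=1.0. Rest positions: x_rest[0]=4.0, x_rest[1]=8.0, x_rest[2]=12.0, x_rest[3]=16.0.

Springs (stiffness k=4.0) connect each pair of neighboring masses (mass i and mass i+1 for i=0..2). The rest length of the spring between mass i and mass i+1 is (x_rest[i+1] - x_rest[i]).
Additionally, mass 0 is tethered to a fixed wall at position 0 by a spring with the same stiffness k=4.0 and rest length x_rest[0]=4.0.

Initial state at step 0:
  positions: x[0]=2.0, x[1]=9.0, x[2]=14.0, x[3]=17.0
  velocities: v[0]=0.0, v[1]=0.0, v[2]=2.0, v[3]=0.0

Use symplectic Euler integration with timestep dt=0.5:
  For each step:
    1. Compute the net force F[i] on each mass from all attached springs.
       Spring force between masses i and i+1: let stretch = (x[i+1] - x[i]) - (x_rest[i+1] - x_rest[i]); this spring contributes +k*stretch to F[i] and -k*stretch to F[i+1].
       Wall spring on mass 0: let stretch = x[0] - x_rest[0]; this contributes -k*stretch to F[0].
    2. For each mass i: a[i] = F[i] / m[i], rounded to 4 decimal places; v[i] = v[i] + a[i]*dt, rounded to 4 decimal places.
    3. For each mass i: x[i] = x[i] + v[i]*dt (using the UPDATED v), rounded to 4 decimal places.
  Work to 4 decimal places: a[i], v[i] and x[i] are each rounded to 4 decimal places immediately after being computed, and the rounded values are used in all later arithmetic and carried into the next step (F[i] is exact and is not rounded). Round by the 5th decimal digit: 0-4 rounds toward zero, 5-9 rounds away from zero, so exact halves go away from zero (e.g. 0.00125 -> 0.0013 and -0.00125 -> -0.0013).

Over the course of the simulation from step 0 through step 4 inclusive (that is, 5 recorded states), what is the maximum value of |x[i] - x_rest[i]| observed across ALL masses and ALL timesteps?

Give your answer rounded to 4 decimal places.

Step 0: x=[2.0000 9.0000 14.0000 17.0000] v=[0.0000 0.0000 2.0000 0.0000]
Step 1: x=[7.0000 7.0000 14.0000 18.0000] v=[10.0000 -4.0000 0.0000 2.0000]
Step 2: x=[5.0000 12.0000 12.5000 19.0000] v=[-4.0000 10.0000 -3.0000 2.0000]
Step 3: x=[5.0000 10.5000 14.0000 17.5000] v=[0.0000 -3.0000 3.0000 -3.0000]
Step 4: x=[5.5000 7.0000 15.5000 16.5000] v=[1.0000 -7.0000 3.0000 -2.0000]
Max displacement = 4.0000

Answer: 4.0000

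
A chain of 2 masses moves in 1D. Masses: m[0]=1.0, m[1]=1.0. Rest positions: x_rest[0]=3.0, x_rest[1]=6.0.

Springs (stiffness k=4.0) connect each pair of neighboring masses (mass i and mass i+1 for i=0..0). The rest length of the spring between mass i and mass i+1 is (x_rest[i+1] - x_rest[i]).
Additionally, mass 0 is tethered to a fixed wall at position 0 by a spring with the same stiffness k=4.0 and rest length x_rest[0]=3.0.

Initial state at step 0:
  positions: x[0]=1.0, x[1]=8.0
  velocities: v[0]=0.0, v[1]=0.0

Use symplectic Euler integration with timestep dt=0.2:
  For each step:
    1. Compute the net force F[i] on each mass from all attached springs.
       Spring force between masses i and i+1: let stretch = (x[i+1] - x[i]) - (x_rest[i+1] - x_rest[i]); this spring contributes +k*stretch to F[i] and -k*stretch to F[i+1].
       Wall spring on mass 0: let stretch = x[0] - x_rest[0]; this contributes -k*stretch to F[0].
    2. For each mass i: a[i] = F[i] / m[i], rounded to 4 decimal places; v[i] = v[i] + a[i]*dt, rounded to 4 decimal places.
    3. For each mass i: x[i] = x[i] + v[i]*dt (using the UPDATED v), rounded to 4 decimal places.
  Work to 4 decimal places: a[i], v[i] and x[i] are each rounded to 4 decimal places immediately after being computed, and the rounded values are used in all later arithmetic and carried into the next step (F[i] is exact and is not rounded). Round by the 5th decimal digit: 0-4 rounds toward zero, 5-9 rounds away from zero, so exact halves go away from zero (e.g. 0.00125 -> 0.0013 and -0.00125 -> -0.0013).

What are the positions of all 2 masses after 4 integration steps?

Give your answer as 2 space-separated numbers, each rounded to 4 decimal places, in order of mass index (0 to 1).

Step 0: x=[1.0000 8.0000] v=[0.0000 0.0000]
Step 1: x=[1.9600 7.3600] v=[4.8000 -3.2000]
Step 2: x=[3.4704 6.3360] v=[7.5520 -5.1200]
Step 3: x=[4.8840 5.3335] v=[7.0682 -5.0125]
Step 4: x=[5.5881 4.7391] v=[3.5206 -2.9721]

Answer: 5.5881 4.7391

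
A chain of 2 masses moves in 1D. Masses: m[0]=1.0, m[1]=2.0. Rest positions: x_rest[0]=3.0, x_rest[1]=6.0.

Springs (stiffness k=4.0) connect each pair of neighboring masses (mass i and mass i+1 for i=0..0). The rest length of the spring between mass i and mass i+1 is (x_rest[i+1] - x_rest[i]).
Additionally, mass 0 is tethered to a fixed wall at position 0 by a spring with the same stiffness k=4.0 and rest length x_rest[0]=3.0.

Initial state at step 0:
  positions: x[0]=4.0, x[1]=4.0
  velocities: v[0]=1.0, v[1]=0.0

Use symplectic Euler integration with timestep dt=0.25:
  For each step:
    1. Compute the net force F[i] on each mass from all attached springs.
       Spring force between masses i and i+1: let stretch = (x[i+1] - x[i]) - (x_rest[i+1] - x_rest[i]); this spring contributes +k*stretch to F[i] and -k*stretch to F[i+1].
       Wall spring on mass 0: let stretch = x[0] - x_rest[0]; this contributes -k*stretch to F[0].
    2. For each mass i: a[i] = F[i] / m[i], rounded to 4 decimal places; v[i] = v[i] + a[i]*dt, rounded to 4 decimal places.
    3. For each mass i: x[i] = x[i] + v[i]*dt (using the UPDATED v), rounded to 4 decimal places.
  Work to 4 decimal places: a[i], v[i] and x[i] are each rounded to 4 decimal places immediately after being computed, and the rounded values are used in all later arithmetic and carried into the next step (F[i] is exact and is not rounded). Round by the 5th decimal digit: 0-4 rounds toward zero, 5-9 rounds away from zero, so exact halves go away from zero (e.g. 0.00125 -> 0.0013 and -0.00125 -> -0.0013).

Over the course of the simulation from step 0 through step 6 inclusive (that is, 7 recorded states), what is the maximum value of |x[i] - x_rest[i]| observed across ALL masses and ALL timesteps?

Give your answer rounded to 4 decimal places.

Step 0: x=[4.0000 4.0000] v=[1.0000 0.0000]
Step 1: x=[3.2500 4.3750] v=[-3.0000 1.5000]
Step 2: x=[1.9688 4.9844] v=[-5.1250 2.4375]
Step 3: x=[0.9493 5.5918] v=[-4.0782 2.4297]
Step 4: x=[0.8531 5.9939] v=[-0.3850 1.6085]
Step 5: x=[1.8288 6.1284] v=[3.9027 0.5381]
Step 6: x=[3.4222 6.1005] v=[6.3735 -0.1117]
Max displacement = 2.1469

Answer: 2.1469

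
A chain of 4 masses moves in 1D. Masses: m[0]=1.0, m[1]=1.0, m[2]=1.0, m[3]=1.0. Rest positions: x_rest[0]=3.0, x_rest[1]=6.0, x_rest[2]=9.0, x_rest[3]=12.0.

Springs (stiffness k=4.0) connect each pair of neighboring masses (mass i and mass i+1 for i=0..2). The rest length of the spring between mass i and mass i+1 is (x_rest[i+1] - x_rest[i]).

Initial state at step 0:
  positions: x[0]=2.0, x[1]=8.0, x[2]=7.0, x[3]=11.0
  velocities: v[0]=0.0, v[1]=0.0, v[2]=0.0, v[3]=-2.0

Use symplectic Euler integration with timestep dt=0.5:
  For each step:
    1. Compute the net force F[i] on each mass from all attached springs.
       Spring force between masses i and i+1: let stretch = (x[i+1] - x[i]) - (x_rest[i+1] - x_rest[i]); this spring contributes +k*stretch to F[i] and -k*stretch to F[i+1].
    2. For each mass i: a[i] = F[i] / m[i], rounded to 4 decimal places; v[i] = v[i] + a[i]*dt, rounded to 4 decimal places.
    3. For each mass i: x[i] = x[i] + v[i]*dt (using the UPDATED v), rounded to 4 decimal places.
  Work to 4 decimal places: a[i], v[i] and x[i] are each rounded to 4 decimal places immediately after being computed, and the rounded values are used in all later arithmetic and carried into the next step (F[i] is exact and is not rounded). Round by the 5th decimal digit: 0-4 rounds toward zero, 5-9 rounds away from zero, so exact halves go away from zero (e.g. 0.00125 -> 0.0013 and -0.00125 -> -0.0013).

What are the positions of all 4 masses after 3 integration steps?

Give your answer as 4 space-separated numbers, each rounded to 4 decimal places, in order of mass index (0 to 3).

Step 0: x=[2.0000 8.0000 7.0000 11.0000] v=[0.0000 0.0000 0.0000 -2.0000]
Step 1: x=[5.0000 1.0000 12.0000 9.0000] v=[6.0000 -14.0000 10.0000 -4.0000]
Step 2: x=[1.0000 9.0000 3.0000 13.0000] v=[-8.0000 16.0000 -18.0000 8.0000]
Step 3: x=[2.0000 3.0000 10.0000 10.0000] v=[2.0000 -12.0000 14.0000 -6.0000]

Answer: 2.0000 3.0000 10.0000 10.0000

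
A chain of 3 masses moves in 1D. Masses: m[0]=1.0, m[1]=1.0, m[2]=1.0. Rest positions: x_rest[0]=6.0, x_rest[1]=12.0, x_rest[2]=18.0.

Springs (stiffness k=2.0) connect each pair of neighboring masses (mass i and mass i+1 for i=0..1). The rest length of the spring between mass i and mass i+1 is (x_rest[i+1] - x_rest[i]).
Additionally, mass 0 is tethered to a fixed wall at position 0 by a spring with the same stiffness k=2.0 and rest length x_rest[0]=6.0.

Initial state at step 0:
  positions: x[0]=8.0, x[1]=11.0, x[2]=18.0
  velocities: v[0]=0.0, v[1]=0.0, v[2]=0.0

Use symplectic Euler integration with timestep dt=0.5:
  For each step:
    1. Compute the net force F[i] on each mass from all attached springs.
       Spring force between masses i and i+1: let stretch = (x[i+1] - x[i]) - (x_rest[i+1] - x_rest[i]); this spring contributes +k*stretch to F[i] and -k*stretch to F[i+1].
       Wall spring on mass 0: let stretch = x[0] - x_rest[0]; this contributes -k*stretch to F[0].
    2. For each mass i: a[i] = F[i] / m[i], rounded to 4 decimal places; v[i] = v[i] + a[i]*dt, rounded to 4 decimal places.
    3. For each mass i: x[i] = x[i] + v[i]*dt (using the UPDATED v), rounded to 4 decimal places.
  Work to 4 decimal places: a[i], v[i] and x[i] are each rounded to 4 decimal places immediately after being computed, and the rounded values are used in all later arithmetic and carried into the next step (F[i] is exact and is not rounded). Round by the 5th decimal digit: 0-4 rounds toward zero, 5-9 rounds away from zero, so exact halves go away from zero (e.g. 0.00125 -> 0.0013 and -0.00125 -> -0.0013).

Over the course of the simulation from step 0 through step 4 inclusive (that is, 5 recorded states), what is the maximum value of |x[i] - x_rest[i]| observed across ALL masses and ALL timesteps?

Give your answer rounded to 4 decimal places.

Step 0: x=[8.0000 11.0000 18.0000] v=[0.0000 0.0000 0.0000]
Step 1: x=[5.5000 13.0000 17.5000] v=[-5.0000 4.0000 -1.0000]
Step 2: x=[4.0000 13.5000 17.7500] v=[-3.0000 1.0000 0.5000]
Step 3: x=[5.2500 11.3750 18.8750] v=[2.5000 -4.2500 2.2500]
Step 4: x=[6.9375 9.9375 19.2500] v=[3.3750 -2.8750 0.7500]
Max displacement = 2.0625

Answer: 2.0625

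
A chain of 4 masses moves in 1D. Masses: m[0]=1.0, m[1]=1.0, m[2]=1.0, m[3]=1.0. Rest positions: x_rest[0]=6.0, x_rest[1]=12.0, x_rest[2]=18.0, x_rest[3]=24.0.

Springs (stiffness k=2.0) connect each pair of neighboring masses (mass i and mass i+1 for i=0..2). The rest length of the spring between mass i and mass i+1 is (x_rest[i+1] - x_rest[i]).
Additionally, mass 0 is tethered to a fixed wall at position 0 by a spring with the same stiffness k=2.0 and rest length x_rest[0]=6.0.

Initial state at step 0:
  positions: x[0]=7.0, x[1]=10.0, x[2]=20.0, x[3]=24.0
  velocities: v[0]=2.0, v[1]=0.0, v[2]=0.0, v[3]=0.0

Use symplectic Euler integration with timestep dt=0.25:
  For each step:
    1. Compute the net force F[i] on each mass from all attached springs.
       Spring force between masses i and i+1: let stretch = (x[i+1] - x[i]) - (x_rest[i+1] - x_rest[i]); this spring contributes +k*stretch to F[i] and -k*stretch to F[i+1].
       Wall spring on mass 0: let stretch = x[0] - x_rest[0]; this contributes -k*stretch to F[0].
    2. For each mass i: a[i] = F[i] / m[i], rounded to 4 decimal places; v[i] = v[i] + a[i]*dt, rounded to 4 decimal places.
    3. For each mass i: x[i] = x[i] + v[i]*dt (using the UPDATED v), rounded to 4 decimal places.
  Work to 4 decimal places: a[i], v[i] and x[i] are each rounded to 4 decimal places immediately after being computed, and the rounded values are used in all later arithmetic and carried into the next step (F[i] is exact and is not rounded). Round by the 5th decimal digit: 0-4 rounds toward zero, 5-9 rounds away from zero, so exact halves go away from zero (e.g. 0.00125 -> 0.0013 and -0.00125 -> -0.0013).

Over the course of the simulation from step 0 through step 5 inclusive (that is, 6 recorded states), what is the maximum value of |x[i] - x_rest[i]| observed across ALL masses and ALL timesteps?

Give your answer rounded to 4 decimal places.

Step 0: x=[7.0000 10.0000 20.0000 24.0000] v=[2.0000 0.0000 0.0000 0.0000]
Step 1: x=[7.0000 10.8750 19.2500 24.2500] v=[0.0000 3.5000 -3.0000 1.0000]
Step 2: x=[6.6094 12.3125 18.0781 24.6250] v=[-1.5625 5.7500 -4.6875 1.5000]
Step 3: x=[6.1055 13.7578 17.0039 24.9317] v=[-2.0157 5.7813 -4.2969 1.2266]
Step 4: x=[5.7949 14.6524 16.5149 24.9974] v=[-1.2423 3.5782 -1.9561 0.2627]
Step 5: x=[5.8672 14.6726 16.8534 24.7528] v=[0.2890 0.0807 1.3539 -0.9786]
Max displacement = 2.6726

Answer: 2.6726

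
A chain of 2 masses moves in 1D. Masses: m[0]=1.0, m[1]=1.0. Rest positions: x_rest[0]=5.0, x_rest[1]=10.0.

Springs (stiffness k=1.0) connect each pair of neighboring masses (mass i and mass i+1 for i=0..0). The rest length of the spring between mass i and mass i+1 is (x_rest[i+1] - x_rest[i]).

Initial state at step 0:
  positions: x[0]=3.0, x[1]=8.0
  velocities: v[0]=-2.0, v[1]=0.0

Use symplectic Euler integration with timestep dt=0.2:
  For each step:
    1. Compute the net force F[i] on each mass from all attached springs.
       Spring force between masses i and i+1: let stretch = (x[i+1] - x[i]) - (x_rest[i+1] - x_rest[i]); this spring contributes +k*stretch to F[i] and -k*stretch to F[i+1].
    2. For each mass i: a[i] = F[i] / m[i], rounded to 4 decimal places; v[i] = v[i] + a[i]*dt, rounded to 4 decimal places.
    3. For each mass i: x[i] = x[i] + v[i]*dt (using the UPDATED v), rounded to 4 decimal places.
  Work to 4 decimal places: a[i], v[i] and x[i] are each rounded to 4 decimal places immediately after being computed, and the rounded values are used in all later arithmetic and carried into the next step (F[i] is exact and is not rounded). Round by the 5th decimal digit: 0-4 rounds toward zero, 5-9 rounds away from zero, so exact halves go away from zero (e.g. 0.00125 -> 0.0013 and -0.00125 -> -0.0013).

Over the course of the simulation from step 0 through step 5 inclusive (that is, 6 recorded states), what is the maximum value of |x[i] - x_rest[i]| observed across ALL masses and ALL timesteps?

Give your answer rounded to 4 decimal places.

Answer: 3.7061

Derivation:
Step 0: x=[3.0000 8.0000] v=[-2.0000 0.0000]
Step 1: x=[2.6000 8.0000] v=[-2.0000 0.0000]
Step 2: x=[2.2160 7.9840] v=[-1.9200 -0.0800]
Step 3: x=[1.8627 7.9373] v=[-1.7664 -0.2336]
Step 4: x=[1.5524 7.8476] v=[-1.5515 -0.4485]
Step 5: x=[1.2939 7.7061] v=[-1.2925 -0.7075]
Max displacement = 3.7061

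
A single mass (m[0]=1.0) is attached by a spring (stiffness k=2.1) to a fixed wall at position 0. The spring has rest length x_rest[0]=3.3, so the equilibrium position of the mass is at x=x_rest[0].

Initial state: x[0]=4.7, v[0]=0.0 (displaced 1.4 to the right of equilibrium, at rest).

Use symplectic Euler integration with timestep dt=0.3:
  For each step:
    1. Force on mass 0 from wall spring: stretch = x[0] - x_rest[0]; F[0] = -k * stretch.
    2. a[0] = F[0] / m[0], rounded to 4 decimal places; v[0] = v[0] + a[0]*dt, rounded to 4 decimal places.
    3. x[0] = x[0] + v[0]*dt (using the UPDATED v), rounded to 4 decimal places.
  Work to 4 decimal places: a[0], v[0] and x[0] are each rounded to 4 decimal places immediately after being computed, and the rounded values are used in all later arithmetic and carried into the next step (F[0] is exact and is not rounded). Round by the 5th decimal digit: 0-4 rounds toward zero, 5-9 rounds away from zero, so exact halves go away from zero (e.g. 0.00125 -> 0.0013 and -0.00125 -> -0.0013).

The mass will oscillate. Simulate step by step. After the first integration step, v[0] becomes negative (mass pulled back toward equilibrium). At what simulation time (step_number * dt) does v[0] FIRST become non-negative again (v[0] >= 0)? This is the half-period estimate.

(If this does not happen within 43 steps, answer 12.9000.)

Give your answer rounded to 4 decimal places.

Answer: 2.4000

Derivation:
Step 0: x=[4.7000] v=[0.0000]
Step 1: x=[4.4354] v=[-0.8820]
Step 2: x=[3.9562] v=[-1.5973]
Step 3: x=[3.3530] v=[-2.0107]
Step 4: x=[2.7398] v=[-2.0441]
Step 5: x=[2.2324] v=[-1.6912]
Step 6: x=[1.9268] v=[-1.0186]
Step 7: x=[1.8808] v=[-0.1535]
Step 8: x=[2.1030] v=[0.7406]
First v>=0 after going negative at step 8, time=2.4000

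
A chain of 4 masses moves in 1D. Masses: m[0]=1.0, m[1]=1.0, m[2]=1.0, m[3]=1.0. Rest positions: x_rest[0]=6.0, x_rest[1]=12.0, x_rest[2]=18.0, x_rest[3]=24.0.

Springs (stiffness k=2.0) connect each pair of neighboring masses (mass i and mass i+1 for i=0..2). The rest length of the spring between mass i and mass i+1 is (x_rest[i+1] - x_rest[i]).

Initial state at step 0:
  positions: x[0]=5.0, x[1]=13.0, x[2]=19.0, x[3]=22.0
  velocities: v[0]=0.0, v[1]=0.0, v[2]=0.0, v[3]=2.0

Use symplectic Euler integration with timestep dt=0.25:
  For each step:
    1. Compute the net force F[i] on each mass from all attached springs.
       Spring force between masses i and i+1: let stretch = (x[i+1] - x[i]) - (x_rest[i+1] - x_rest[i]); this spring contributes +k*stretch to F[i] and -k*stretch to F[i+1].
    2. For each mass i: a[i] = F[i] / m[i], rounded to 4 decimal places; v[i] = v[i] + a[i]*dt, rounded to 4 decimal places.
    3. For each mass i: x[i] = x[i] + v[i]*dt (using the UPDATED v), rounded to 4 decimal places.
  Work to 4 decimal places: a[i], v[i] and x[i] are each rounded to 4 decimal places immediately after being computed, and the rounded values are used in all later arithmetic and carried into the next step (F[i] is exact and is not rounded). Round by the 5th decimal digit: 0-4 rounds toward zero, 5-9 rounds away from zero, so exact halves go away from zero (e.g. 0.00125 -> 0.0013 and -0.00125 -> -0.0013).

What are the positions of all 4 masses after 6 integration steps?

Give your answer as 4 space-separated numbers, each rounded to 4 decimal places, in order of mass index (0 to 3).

Step 0: x=[5.0000 13.0000 19.0000 22.0000] v=[0.0000 0.0000 0.0000 2.0000]
Step 1: x=[5.2500 12.7500 18.6250 22.8750] v=[1.0000 -1.0000 -1.5000 3.5000]
Step 2: x=[5.6875 12.2969 18.0469 23.9688] v=[1.7500 -1.8125 -2.3125 4.3750]
Step 3: x=[6.2012 11.7364 17.4903 25.0723] v=[2.0547 -2.2422 -2.2266 4.4141]
Step 4: x=[6.6568 11.2032 17.1622 25.9781] v=[1.8223 -2.1329 -1.3126 3.6231]
Step 5: x=[6.9307 10.8466 17.1912 26.5319] v=[1.0955 -1.4266 0.1159 2.2152]
Step 6: x=[6.9441 10.7935 17.5947 26.6681] v=[0.0535 -0.2123 1.6140 0.5449]

Answer: 6.9441 10.7935 17.5947 26.6681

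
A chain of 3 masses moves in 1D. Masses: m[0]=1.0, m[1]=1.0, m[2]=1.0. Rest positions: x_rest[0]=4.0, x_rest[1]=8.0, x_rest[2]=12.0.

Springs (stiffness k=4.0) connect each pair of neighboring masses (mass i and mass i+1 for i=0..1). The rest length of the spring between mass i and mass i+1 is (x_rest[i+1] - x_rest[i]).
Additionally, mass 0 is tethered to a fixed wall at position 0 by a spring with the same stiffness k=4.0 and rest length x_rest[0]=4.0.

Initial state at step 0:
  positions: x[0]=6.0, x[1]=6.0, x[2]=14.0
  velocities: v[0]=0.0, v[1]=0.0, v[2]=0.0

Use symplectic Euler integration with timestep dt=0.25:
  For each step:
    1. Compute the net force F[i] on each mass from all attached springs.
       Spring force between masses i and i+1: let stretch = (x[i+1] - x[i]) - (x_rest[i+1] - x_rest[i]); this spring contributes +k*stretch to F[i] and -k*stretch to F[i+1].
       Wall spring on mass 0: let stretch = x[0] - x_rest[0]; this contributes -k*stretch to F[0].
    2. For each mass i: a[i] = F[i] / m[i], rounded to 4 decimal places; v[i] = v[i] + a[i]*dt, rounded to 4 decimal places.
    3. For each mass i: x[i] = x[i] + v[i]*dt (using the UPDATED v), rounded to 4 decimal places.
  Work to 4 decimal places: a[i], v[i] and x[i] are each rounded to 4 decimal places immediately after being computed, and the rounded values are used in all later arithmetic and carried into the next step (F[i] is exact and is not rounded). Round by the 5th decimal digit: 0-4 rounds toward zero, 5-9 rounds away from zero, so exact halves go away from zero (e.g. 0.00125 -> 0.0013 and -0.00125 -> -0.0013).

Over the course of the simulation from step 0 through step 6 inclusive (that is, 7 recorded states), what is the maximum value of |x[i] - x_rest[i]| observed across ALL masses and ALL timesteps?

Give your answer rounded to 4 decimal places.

Step 0: x=[6.0000 6.0000 14.0000] v=[0.0000 0.0000 0.0000]
Step 1: x=[4.5000 8.0000 13.0000] v=[-6.0000 8.0000 -4.0000]
Step 2: x=[2.7500 10.3750 11.7500] v=[-7.0000 9.5000 -5.0000]
Step 3: x=[2.2188 11.1875 11.1563] v=[-2.1250 3.2500 -2.3750]
Step 4: x=[3.3750 9.7500 11.5704] v=[4.6249 -5.7499 1.6562]
Step 5: x=[5.2812 7.1739 12.5294] v=[7.6249 -10.3045 3.8358]
Step 6: x=[6.3403 5.4635 13.1495] v=[4.2364 -6.8417 2.4803]
Max displacement = 3.1875

Answer: 3.1875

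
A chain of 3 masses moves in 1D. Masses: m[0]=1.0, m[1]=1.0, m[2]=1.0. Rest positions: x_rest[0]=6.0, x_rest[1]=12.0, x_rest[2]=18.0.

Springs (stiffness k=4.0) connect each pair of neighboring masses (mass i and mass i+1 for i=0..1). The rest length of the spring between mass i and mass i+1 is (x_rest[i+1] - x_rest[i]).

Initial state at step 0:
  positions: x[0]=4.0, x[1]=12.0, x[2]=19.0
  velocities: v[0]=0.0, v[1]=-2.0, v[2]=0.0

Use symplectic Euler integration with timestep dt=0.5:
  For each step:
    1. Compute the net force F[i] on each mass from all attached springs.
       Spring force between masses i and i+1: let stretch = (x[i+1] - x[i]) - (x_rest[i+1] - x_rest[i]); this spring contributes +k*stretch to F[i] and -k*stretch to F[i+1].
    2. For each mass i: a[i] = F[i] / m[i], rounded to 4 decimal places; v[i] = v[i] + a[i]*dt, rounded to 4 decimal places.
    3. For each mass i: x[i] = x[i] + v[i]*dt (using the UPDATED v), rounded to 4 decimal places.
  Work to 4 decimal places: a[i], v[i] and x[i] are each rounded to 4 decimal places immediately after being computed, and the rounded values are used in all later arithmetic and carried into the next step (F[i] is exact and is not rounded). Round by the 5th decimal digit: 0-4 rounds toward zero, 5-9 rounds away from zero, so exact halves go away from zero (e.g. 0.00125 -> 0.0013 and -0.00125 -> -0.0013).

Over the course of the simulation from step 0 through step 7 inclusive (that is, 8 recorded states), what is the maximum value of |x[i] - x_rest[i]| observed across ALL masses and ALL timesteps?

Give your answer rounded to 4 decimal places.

Answer: 4.0000

Derivation:
Step 0: x=[4.0000 12.0000 19.0000] v=[0.0000 -2.0000 0.0000]
Step 1: x=[6.0000 10.0000 18.0000] v=[4.0000 -4.0000 -2.0000]
Step 2: x=[6.0000 12.0000 15.0000] v=[0.0000 4.0000 -6.0000]
Step 3: x=[6.0000 11.0000 15.0000] v=[0.0000 -2.0000 0.0000]
Step 4: x=[5.0000 9.0000 17.0000] v=[-2.0000 -4.0000 4.0000]
Step 5: x=[2.0000 11.0000 17.0000] v=[-6.0000 4.0000 0.0000]
Step 6: x=[2.0000 10.0000 17.0000] v=[0.0000 -2.0000 0.0000]
Step 7: x=[4.0000 8.0000 16.0000] v=[4.0000 -4.0000 -2.0000]
Max displacement = 4.0000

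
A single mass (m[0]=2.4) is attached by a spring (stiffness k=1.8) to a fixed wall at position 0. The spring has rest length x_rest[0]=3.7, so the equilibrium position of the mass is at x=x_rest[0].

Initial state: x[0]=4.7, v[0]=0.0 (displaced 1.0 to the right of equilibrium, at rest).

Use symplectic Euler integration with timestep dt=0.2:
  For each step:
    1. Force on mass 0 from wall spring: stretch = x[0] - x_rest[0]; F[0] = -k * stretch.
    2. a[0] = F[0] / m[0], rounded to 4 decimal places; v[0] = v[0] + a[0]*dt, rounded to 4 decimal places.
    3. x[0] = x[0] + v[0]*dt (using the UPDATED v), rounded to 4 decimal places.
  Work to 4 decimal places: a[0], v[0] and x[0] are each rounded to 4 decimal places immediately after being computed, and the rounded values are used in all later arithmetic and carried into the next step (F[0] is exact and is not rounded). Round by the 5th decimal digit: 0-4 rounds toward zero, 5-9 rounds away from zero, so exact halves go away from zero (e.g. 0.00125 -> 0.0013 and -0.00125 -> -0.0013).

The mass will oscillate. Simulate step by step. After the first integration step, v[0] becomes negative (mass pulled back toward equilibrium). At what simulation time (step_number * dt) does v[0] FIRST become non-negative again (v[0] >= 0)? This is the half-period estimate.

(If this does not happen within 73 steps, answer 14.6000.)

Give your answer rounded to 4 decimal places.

Step 0: x=[4.7000] v=[0.0000]
Step 1: x=[4.6700] v=[-0.1500]
Step 2: x=[4.6109] v=[-0.2955]
Step 3: x=[4.5245] v=[-0.4321]
Step 4: x=[4.4133] v=[-0.5558]
Step 5: x=[4.2807] v=[-0.6628]
Step 6: x=[4.1307] v=[-0.7499]
Step 7: x=[3.9678] v=[-0.8145]
Step 8: x=[3.7969] v=[-0.8547]
Step 9: x=[3.6231] v=[-0.8692]
Step 10: x=[3.4516] v=[-0.8577]
Step 11: x=[3.2875] v=[-0.8204]
Step 12: x=[3.1358] v=[-0.7585]
Step 13: x=[3.0010] v=[-0.6739]
Step 14: x=[2.8872] v=[-0.5690]
Step 15: x=[2.7978] v=[-0.4471]
Step 16: x=[2.7354] v=[-0.3118]
Step 17: x=[2.7020] v=[-0.1671]
Step 18: x=[2.6985] v=[-0.0174]
Step 19: x=[2.7251] v=[0.1328]
First v>=0 after going negative at step 19, time=3.8000

Answer: 3.8000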